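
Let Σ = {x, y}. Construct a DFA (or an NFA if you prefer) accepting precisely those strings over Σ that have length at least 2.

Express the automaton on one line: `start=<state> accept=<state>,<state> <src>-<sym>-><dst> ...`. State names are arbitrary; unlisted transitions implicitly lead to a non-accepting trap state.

start=s0 accept=s2,s3 s0-x->s1 s0-y->s1 s1-x->s2 s1-y->s2 s2-x->s3 s2-y->s3 s3-x->s3 s3-y->s3

Count input length up to 3: every symbol moves from s0 toward s3, which means 'more than 2' and absorbs. Accept from {s2, s3}.
        x   y  
>  s0   s1  s1 
   s1   s2  s2 
 * s2   s3  s3 
 * s3   s3  s3 
(> = start, * = accepting)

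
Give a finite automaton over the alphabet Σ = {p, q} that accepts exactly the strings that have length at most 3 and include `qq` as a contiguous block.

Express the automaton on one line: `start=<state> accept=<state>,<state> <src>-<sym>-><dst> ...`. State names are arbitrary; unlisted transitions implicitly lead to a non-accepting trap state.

start=S0 accept=S5,S6 S0-p->S1 S0-q->S2 S1-p->S3 S1-q->S4 S2-p->S3 S2-q->S5 S3-p->S3 S3-q->S3 S4-p->S3 S4-q->S6 S5-p->S6 S5-q->S6 S6-p->S3 S6-q->S3

Build one automaton per condition and run them in lockstep. One (5 states) tracks the input length, saturating at 4; the other (3 states) tracks whether and how much of `qq` has been seen. Each combined state is a pair, one component from each; accept when both components accept. Minimizing collapses redundant product states.
7 states suffice.
        p   q  
>  S0   S1  S2 
   S1   S3  S4 
   S2   S3  S5 
   S3   S3  S3 
   S4   S3  S6 
 * S5   S6  S6 
 * S6   S3  S3 
(> = start, * = accepting)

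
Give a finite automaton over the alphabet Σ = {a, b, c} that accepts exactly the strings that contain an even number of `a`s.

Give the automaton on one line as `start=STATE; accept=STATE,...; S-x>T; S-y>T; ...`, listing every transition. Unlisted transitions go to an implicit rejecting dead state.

start=q0; accept=q0; q0-a>q1; q0-b>q0; q0-c>q0; q1-a>q0; q1-b>q1; q1-c>q1

Keep the running count of `a`s modulo 2: each `a` advances along the cycle q0 → q1 → q0 while other symbols loop. Accept at q0.
        a   b   c  
>* q0   q1  q0  q0 
   q1   q0  q1  q1 
(> = start, * = accepting)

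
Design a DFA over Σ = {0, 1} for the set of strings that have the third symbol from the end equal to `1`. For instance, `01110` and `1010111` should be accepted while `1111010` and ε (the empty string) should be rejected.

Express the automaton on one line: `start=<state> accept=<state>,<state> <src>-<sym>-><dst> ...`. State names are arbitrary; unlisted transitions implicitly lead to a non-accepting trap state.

start=s0 accept=s11,s12,s13,s14 s0-0->s1 s0-1->s2 s1-0->s3 s1-1->s4 s2-0->s5 s2-1->s6 s3-0->s7 s3-1->s8 s4-0->s9 s4-1->s10 s5-0->s11 s5-1->s12 s6-0->s13 s6-1->s14 s7-0->s7 s7-1->s8 s8-0->s9 s8-1->s10 s9-0->s11 s9-1->s12 s10-0->s13 s10-1->s14 s11-0->s7 s11-1->s8 s12-0->s9 s12-1->s10 s13-0->s11 s13-1->s12 s14-0->s13 s14-1->s14

A DFA must remember the last 3 symbols (since which symbol is third-to-last isn't known until the input ends). Use one state per possible window of the last ≤3 symbols; accept from those whose window starts with `1`.
15 states suffice.
          0    1  
>  s0     s1   s2 
   s1     s3   s4 
   s2     s5   s6 
   s3     s7   s8 
   s4     s9  s10 
   s5    s11  s12 
   s6    s13  s14 
   s7     s7   s8 
   s8     s9  s10 
   s9    s11  s12 
   s10   s13  s14 
 * s11    s7   s8 
 * s12    s9  s10 
 * s13   s11  s12 
 * s14   s13  s14 
(> = start, * = accepting)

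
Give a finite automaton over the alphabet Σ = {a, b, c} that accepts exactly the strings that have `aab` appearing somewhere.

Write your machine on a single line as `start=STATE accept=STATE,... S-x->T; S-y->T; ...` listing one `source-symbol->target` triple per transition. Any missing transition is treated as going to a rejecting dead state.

Track how much of `aab` has been matched so far: state S0 is no progress, S3 is the absorbing accept state reached once `aab` has occurred. Intermediate states record partial matches; on a mismatch, fall back to the longest reusable overlap.
With 4 states:
        a   b   c  
>  S0   S1  S0  S0 
   S1   S2  S0  S0 
   S2   S2  S3  S0 
 * S3   S3  S3  S3 
(> = start, * = accepting)

start=S0; accept=S3; S0-a->S1; S0-b->S0; S0-c->S0; S1-a->S2; S1-b->S0; S1-c->S0; S2-a->S2; S2-b->S3; S2-c->S0; S3-a->S3; S3-b->S3; S3-c->S3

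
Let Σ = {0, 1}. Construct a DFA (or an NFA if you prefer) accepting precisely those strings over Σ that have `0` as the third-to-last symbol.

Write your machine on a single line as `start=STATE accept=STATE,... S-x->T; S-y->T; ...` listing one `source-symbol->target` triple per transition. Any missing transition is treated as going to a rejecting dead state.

A DFA must remember the last 3 symbols (since which symbol is third-to-last isn't known until the input ends). Use one state per possible window of the last ≤3 symbols; accept from those whose window starts with `0`.
With 15 states:
          0    1  
>  q0     q1   q2 
   q1     q3   q4 
   q2     q5   q6 
   q3     q7   q8 
   q4     q9  q10 
   q5    q11  q12 
   q6    q13  q14 
 * q7     q7   q8 
 * q8     q9  q10 
 * q9    q11  q12 
 * q10   q13  q14 
   q11    q7   q8 
   q12    q9  q10 
   q13   q11  q12 
   q14   q13  q14 
(> = start, * = accepting)

start=q0; accept=q7,q8,q9,q10; q0-0->q1; q0-1->q2; q1-0->q3; q1-1->q4; q2-0->q5; q2-1->q6; q3-0->q7; q3-1->q8; q4-0->q9; q4-1->q10; q5-0->q11; q5-1->q12; q6-0->q13; q6-1->q14; q7-0->q7; q7-1->q8; q8-0->q9; q8-1->q10; q9-0->q11; q9-1->q12; q10-0->q13; q10-1->q14; q11-0->q7; q11-1->q8; q12-0->q9; q12-1->q10; q13-0->q11; q13-1->q12; q14-0->q13; q14-1->q14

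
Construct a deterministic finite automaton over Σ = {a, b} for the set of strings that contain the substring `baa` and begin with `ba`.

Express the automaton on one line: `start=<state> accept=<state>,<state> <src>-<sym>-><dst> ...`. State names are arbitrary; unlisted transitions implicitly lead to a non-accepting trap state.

Handle the two conditions separately and then intersect. The first has 4 states tracking whether and how much of `baa` has been seen; the second has 4 states tracking whether the input so far still matches the prefix `ba`. A product state is a pair (one from each), accepting exactly when both do.
9 states suffice.
        a   b  
>  S0   S1  S2 
   S1   S1  S3 
   S2   S4  S3 
   S3   S5  S3 
   S4   S6  S7 
   S5   S8  S3 
 * S6   S6  S6 
   S7   S4  S7 
   S8   S8  S8 
(> = start, * = accepting)

start=S0 accept=S6 S0-a->S1 S0-b->S2 S1-a->S1 S1-b->S3 S2-a->S4 S2-b->S3 S3-a->S5 S3-b->S3 S4-a->S6 S4-b->S7 S5-a->S8 S5-b->S3 S6-a->S6 S6-b->S6 S7-a->S4 S7-b->S7 S8-a->S8 S8-b->S8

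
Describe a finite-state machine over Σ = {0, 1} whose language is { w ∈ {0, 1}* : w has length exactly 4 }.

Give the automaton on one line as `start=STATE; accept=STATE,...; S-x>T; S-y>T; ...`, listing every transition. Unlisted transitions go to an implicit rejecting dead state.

start=S0; accept=S4; S0-0>S1; S0-1>S1; S1-0>S2; S1-1>S2; S2-0>S3; S2-1>S3; S3-0>S4; S3-1>S4; S4-0>S5; S4-1>S5; S5-0>S5; S5-1>S5

Count input length up to 5: every symbol moves from S0 toward S5, which means 'more than 4' and absorbs. Accept from {S4}.
With 6 states:
        0   1  
>  S0   S1  S1 
   S1   S2  S2 
   S2   S3  S3 
   S3   S4  S4 
 * S4   S5  S5 
   S5   S5  S5 
(> = start, * = accepting)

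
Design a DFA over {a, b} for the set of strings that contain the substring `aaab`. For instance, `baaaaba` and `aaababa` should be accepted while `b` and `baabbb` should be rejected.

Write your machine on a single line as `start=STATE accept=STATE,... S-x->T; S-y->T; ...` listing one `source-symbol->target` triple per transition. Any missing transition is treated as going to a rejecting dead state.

Track how much of `aaab` has been matched so far: state S0 is no progress, S4 is the absorbing accept state reached once `aaab` has occurred. Intermediate states record partial matches; on a mismatch, fall back to the longest reusable overlap.
A 5-state machine:
        a   b  
>  S0   S1  S0 
   S1   S2  S0 
   S2   S3  S0 
   S3   S3  S4 
 * S4   S4  S4 
(> = start, * = accepting)

start=S0; accept=S4; S0-a->S1; S0-b->S0; S1-a->S2; S1-b->S0; S2-a->S3; S2-b->S0; S3-a->S3; S3-b->S4; S4-a->S4; S4-b->S4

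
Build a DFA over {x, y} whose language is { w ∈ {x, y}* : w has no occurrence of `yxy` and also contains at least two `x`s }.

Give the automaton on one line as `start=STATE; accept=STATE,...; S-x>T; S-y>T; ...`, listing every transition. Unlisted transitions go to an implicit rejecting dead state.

Build one automaton per condition and run them in lockstep. One (4 states) tracks partial matches of the forbidden pattern `yxy`; the other (4 states) tracks the count of `x`s, saturating at 3. Each combined state is a pair, one component from each; accept when both components accept.
A 14-state machine:
          x    y  
>  S0     S1   S2 
   S1     S3   S4 
   S2     S5   S2 
 * S3     S6   S7 
   S4     S8   S4 
   S5     S3   S9 
 * S6     S6  S10 
 * S7    S11   S7 
 * S8     S6  S12 
   S9    S12   S9 
 * S10   S11  S10 
 * S11    S6  S13 
   S12   S13  S12 
   S13   S13  S13 
(> = start, * = accepting)

start=S0; accept=S3,S6,S7,S8,S10,S11; S0-x>S1; S0-y>S2; S1-x>S3; S1-y>S4; S2-x>S5; S2-y>S2; S3-x>S6; S3-y>S7; S4-x>S8; S4-y>S4; S5-x>S3; S5-y>S9; S6-x>S6; S6-y>S10; S7-x>S11; S7-y>S7; S8-x>S6; S8-y>S12; S9-x>S12; S9-y>S9; S10-x>S11; S10-y>S10; S11-x>S6; S11-y>S13; S12-x>S13; S12-y>S12; S13-x>S13; S13-y>S13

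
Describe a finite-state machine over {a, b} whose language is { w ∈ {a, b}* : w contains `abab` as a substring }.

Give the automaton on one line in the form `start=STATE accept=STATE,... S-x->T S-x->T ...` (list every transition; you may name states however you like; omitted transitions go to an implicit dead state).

start=s0 accept=s4 s0-a->s1 s0-b->s0 s1-a->s1 s1-b->s2 s2-a->s3 s2-b->s0 s3-a->s1 s3-b->s4 s4-a->s4 s4-b->s4

States s0..s3 record the length of the longest prefix of `abab` that matches the current input suffix. Reaching s4 means `abab` has been seen, and we stay there forever. Accept from s4.
With 5 states:
        a   b  
>  s0   s1  s0 
   s1   s1  s2 
   s2   s3  s0 
   s3   s1  s4 
 * s4   s4  s4 
(> = start, * = accepting)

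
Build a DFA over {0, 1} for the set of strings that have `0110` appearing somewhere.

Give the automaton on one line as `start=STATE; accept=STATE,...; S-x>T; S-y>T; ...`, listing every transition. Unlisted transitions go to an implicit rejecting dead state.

Track how much of `0110` has been matched so far: state s0 is no progress, s4 is the absorbing accept state reached once `0110` has occurred. Intermediate states record partial matches; on a mismatch, fall back to the longest reusable overlap.
        0   1  
>  s0   s1  s0 
   s1   s1  s2 
   s2   s1  s3 
   s3   s4  s0 
 * s4   s4  s4 
(> = start, * = accepting)

start=s0; accept=s4; s0-0>s1; s0-1>s0; s1-0>s1; s1-1>s2; s2-0>s1; s2-1>s3; s3-0>s4; s3-1>s0; s4-0>s4; s4-1>s4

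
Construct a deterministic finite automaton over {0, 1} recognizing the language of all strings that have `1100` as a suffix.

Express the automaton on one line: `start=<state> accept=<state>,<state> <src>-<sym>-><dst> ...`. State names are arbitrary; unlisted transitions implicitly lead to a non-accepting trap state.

start=s0 accept=s4 s0-0->s0 s0-1->s1 s1-0->s0 s1-1->s2 s2-0->s3 s2-1->s2 s3-0->s4 s3-1->s1 s4-0->s0 s4-1->s1

Let each state record the length of the longest suffix of the input read so far that is also a prefix of `1100`. s1 means the last symbol is `1`; s2 means the last 2 symbols are `11`; s3 means the last 3 symbols are `110`; s4 means the last 4 symbols are `1100`. Accept only at s4, where the string currently ends in `1100`.
        0   1  
>  s0   s0  s1 
   s1   s0  s2 
   s2   s3  s2 
   s3   s4  s1 
 * s4   s0  s1 
(> = start, * = accepting)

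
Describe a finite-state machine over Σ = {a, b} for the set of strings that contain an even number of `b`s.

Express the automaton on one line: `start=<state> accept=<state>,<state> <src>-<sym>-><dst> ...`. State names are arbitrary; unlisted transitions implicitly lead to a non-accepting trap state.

start=s0 accept=s0 s0-a->s0 s0-b->s1 s1-a->s1 s1-b->s0

The only thing that matters is how many `b`s have appeared, reduced mod 2. Use one state per residue: s0 for 0, …, s1 for 1. Reading `b` moves to the next residue; anything else stays put. s0 is accepting.
With 2 states:
        a   b  
>* s0   s0  s1 
   s1   s1  s0 
(> = start, * = accepting)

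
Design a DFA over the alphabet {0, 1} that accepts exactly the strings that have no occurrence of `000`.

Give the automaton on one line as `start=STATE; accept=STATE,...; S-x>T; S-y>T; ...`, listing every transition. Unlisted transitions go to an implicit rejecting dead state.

start=A; accept=A,B,C; A-0>B; A-1>A; B-0>C; B-1>A; C-0>D; C-1>A; D-0>D; D-1>D

This is the complement of 'contains `000`'. Use the same substring-matching states — A through D holding how much of `000` has just been matched — but flip the accepting set: everything except the trap D accepts.
       0  1 
>* A   B  A 
 * B   C  A 
 * C   D  A 
   D   D  D 
(> = start, * = accepting)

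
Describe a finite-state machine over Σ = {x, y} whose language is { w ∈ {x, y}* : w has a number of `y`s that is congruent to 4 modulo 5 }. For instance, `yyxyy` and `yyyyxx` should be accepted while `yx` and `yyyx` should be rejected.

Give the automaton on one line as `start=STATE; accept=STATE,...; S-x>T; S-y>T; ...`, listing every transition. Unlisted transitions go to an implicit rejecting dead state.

Keep the running count of `y`s modulo 5: each `y` advances along the cycle q0 → q1 → q2 → q3 → q4 → q0 while other symbols loop. Accept at q4.
With 5 states:
        x   y  
>  q0   q0  q1 
   q1   q1  q2 
   q2   q2  q3 
   q3   q3  q4 
 * q4   q4  q0 
(> = start, * = accepting)

start=q0; accept=q4; q0-x>q0; q0-y>q1; q1-x>q1; q1-y>q2; q2-x>q2; q2-y>q3; q3-x>q3; q3-y>q4; q4-x>q4; q4-y>q0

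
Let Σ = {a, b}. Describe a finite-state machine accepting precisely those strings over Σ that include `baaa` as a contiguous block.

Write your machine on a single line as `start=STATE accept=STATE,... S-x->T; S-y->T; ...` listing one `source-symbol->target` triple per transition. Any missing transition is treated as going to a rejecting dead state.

Track how much of `baaa` has been matched so far: state S0 is no progress, S4 is the absorbing accept state reached once `baaa` has occurred. Intermediate states record partial matches; on a mismatch, fall back to the longest reusable overlap.
A 5-state machine:
        a   b  
>  S0   S0  S1 
   S1   S2  S1 
   S2   S3  S1 
   S3   S4  S1 
 * S4   S4  S4 
(> = start, * = accepting)

start=S0; accept=S4; S0-a->S0; S0-b->S1; S1-a->S2; S1-b->S1; S2-a->S3; S2-b->S1; S3-a->S4; S3-b->S1; S4-a->S4; S4-b->S4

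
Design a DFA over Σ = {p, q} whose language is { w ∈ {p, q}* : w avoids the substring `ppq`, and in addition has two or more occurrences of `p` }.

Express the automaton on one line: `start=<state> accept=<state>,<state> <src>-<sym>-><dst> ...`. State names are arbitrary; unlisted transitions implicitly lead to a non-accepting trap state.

start=s0 accept=s2,s4,s6,s8,s9,s10 s0-p->s1 s0-q->s0 s1-p->s2 s1-q->s3 s2-p->s4 s2-q->s5 s3-p->s6 s3-q->s3 s4-p->s4 s4-q->s7 s5-p->s7 s5-q->s5 s6-p->s4 s6-q->s8 s7-p->s7 s7-q->s7 s8-p->s9 s8-q->s8 s9-p->s4 s9-q->s10 s10-p->s9 s10-q->s10

Handle the two conditions separately and then intersect. One (4 states) tracks partial matches of the forbidden pattern `ppq`; the other (4 states) tracks the count of `p`s, saturating at 3. Each combined state is a pair, one component from each; accept when both components accept.
11 states suffice.
          p    q  
>  s0     s1   s0 
   s1     s2   s3 
 * s2     s4   s5 
   s3     s6   s3 
 * s4     s4   s7 
   s5     s7   s5 
 * s6     s4   s8 
   s7     s7   s7 
 * s8     s9   s8 
 * s9     s4  s10 
 * s10    s9  s10 
(> = start, * = accepting)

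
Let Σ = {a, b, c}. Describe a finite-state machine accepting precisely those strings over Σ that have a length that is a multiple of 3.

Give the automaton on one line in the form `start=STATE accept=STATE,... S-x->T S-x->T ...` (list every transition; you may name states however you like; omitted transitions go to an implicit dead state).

Count input length modulo 3: every symbol advances one step around the cycle s0 → s1 → s2 → s0. Accept at s0.
3 states suffice.
        a   b   c  
>* s0   s1  s1  s1 
   s1   s2  s2  s2 
   s2   s0  s0  s0 
(> = start, * = accepting)

start=s0 accept=s0 s0-a->s1 s0-b->s1 s0-c->s1 s1-a->s2 s1-b->s2 s1-c->s2 s2-a->s0 s2-b->s0 s2-c->s0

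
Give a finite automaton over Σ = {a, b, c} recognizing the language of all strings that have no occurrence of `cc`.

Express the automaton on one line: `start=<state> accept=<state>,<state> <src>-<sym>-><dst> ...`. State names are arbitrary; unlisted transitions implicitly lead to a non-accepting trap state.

start=q0 accept=q0,q1 q0-a->q0 q0-b->q0 q0-c->q1 q1-a->q0 q1-b->q0 q1-c->q2 q2-a->q2 q2-b->q2 q2-c->q2

This is the complement of 'contains `cc`'. Use the same substring-matching states — q0 through q2 holding how much of `cc` has just been matched — but flip the accepting set: everything except the trap q2 accepts.
        a   b   c  
>* q0   q0  q0  q1 
 * q1   q0  q0  q2 
   q2   q2  q2  q2 
(> = start, * = accepting)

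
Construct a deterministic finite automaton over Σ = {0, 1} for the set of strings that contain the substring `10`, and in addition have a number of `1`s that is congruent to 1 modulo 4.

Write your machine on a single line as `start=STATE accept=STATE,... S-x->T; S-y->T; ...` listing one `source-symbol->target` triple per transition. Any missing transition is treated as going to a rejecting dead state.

Run two small machines in parallel and take their product. The first has 3 states tracking whether and how much of `10` has been seen; the second has 4 states tracking the count of `1`s modulo 4. A product state is a pair (one from each), accepting exactly when both do.
        0   1  
>  S0   S0  S1 
   S1   S2  S3 
 * S2   S2  S4 
   S3   S4  S5 
   S4   S4  S6 
   S5   S6  S7 
   S6   S6  S8 
   S7   S8  S1 
   S8   S8  S2 
(> = start, * = accepting)

start=S0; accept=S2; S0-0->S0; S0-1->S1; S1-0->S2; S1-1->S3; S2-0->S2; S2-1->S4; S3-0->S4; S3-1->S5; S4-0->S4; S4-1->S6; S5-0->S6; S5-1->S7; S6-0->S6; S6-1->S8; S7-0->S8; S7-1->S1; S8-0->S8; S8-1->S2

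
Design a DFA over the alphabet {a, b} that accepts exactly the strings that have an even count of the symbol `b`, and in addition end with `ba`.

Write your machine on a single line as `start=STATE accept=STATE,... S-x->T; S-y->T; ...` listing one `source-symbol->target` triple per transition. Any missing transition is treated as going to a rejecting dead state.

start=s0; accept=s3; s0-a->s0; s0-b->s1; s1-a->s1; s1-b->s2; s2-a->s3; s2-b->s1; s3-a->s0; s3-b->s1

Build one automaton per condition and run them in lockstep. The first has 2 states tracking the count of `b`s modulo 2; the second has 3 states tracking how much of the suffix `ba` has currently been matched. A product state is a pair (one from each), accepting exactly when both do. After merging equivalent states the machine shrinks.
4 states suffice.
        a   b  
>  s0   s0  s1 
   s1   s1  s2 
   s2   s3  s1 
 * s3   s0  s1 
(> = start, * = accepting)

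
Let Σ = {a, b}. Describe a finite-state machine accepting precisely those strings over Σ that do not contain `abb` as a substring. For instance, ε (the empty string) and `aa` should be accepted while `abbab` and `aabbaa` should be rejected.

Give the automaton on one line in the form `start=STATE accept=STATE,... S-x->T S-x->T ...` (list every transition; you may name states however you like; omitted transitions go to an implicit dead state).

start=q0 accept=q0,q1,q2 q0-a->q1 q0-b->q0 q1-a->q1 q1-b->q2 q2-a->q1 q2-b->q3 q3-a->q3 q3-b->q3

This is the complement of 'contains `abb`'. Use the same substring-matching states — q0 through q3 holding how much of `abb` has just been matched — but flip the accepting set: everything except the trap q3 accepts.
4 states suffice.
        a   b  
>* q0   q1  q0 
 * q1   q1  q2 
 * q2   q1  q3 
   q3   q3  q3 
(> = start, * = accepting)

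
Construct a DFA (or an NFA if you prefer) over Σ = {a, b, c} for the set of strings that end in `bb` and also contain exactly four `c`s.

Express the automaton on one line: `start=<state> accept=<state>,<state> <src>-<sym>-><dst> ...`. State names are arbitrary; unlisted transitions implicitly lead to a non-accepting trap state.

start=q0 accept=q15 q0-a->q0 q0-b->q1 q0-c->q2 q1-a->q0 q1-b->q3 q1-c->q2 q2-a->q2 q2-b->q4 q2-c->q5 q3-a->q0 q3-b->q3 q3-c->q2 q4-a->q2 q4-b->q6 q4-c->q5 q5-a->q5 q5-b->q7 q5-c->q8 q6-a->q2 q6-b->q6 q6-c->q5 q7-a->q5 q7-b->q9 q7-c->q8 q8-a->q8 q8-b->q10 q8-c->q11 q9-a->q5 q9-b->q9 q9-c->q8 q10-a->q8 q10-b->q12 q10-c->q11 q11-a->q11 q11-b->q13 q11-c->q14 q12-a->q8 q12-b->q12 q12-c->q11 q13-a->q11 q13-b->q15 q13-c->q14 q14-a->q14 q14-b->q16 q14-c->q14 q15-a->q11 q15-b->q15 q15-c->q14 q16-a->q14 q16-b->q17 q16-c->q14 q17-a->q14 q17-b->q17 q17-c->q14

Run two small machines in parallel and take their product. The first has 3 states tracking how much of the suffix `bb` has currently been matched; the second has 6 states tracking the count of `c`s, saturating at 5. A product state is a pair (one from each), accepting exactly when both do.
With 18 states:
          a    b    c  
>  q0     q0   q1   q2 
   q1     q0   q3   q2 
   q2     q2   q4   q5 
   q3     q0   q3   q2 
   q4     q2   q6   q5 
   q5     q5   q7   q8 
   q6     q2   q6   q5 
   q7     q5   q9   q8 
   q8     q8  q10  q11 
   q9     q5   q9   q8 
   q10    q8  q12  q11 
   q11   q11  q13  q14 
   q12    q8  q12  q11 
   q13   q11  q15  q14 
   q14   q14  q16  q14 
 * q15   q11  q15  q14 
   q16   q14  q17  q14 
   q17   q14  q17  q14 
(> = start, * = accepting)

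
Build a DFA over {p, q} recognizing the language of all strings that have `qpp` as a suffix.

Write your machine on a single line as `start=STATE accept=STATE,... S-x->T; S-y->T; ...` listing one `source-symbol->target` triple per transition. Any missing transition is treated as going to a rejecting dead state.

start=s0; accept=s3; s0-p->s0; s0-q->s1; s1-p->s2; s1-q->s1; s2-p->s3; s2-q->s1; s3-p->s0; s3-q->s1

Remember how much of `qpp` the current input suffix matches. State s0 means no match yet; s1 means the last symbol is `q`; s2 means the last 2 symbols are `qp`; s3 means the last 3 symbols are `qpp`. Only s3 accepts. On a mismatch, fall back to the longest proper suffix that is still a prefix of `qpp`.
4 states suffice.
        p   q  
>  s0   s0  s1 
   s1   s2  s1 
   s2   s3  s1 
 * s3   s0  s1 
(> = start, * = accepting)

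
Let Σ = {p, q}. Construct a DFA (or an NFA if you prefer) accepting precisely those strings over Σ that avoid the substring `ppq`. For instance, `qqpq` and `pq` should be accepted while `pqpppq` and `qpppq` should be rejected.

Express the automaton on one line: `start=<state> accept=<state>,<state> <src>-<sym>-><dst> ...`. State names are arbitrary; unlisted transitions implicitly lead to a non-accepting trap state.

start=S0 accept=S0,S1,S2 S0-p->S1 S0-q->S0 S1-p->S2 S1-q->S0 S2-p->S2 S2-q->S3 S3-p->S3 S3-q->S3

Track partial matches of the forbidden pattern `ppq`. State S3 is a dead state reached once `ppq` has occurred; every other state accepts. S0 means no part of `ppq` is currently matched.
        p   q  
>* S0   S1  S0 
 * S1   S2  S0 
 * S2   S2  S3 
   S3   S3  S3 
(> = start, * = accepting)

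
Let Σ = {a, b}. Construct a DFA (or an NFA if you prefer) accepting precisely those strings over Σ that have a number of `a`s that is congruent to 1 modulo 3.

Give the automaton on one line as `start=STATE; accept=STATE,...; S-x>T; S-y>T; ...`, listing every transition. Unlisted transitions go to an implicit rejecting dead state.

start=S0; accept=S1; S0-a>S1; S0-b>S0; S1-a>S2; S1-b>S1; S2-a>S0; S2-b>S2

Keep the running count of `a`s modulo 3: each `a` advances along the cycle S0 → S1 → S2 → S0 while other symbols loop. Accept at S1.
A 3-state machine:
        a   b  
>  S0   S1  S0 
 * S1   S2  S1 
   S2   S0  S2 
(> = start, * = accepting)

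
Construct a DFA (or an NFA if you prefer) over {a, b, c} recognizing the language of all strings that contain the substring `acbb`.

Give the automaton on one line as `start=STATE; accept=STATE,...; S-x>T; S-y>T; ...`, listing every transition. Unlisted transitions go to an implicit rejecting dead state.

States S0..S3 record the length of the longest prefix of `acbb` that matches the current input suffix. Reaching S4 means `acbb` has been seen, and we stay there forever. Accept from S4.
5 states suffice.
        a   b   c  
>  S0   S1  S0  S0 
   S1   S1  S0  S2 
   S2   S1  S3  S0 
   S3   S1  S4  S0 
 * S4   S4  S4  S4 
(> = start, * = accepting)

start=S0; accept=S4; S0-a>S1; S0-b>S0; S0-c>S0; S1-a>S1; S1-b>S0; S1-c>S2; S2-a>S1; S2-b>S3; S2-c>S0; S3-a>S1; S3-b>S4; S3-c>S0; S4-a>S4; S4-b>S4; S4-c>S4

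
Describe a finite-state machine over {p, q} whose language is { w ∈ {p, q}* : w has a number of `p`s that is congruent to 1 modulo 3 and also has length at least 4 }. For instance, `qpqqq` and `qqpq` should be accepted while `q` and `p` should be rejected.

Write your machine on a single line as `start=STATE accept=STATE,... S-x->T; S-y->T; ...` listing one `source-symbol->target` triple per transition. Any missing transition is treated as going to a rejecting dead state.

start=s0; accept=s9,s13; s0-p->s1; s0-q->s2; s1-p->s3; s1-q->s4; s2-p->s4; s2-q->s5; s3-p->s6; s3-q->s7; s4-p->s7; s4-q->s8; s5-p->s8; s5-q->s6; s6-p->s9; s6-q->s10; s7-p->s10; s7-q->s11; s8-p->s11; s8-q->s9; s9-p->s12; s9-q->s13; s10-p->s13; s10-q->s14; s11-p->s14; s11-q->s12; s12-p->s14; s12-q->s12; s13-p->s12; s13-q->s13; s14-p->s13; s14-q->s14

Build one automaton per condition and run them in lockstep. One (3 states) tracks the count of `p`s modulo 3; the other (6 states) tracks the input length, saturating at 5. Each combined state is a pair, one component from each; accept when both components accept.
A 15-state machine:
          p    q  
>  s0     s1   s2 
   s1     s3   s4 
   s2     s4   s5 
   s3     s6   s7 
   s4     s7   s8 
   s5     s8   s6 
   s6     s9  s10 
   s7    s10  s11 
   s8    s11   s9 
 * s9    s12  s13 
   s10   s13  s14 
   s11   s14  s12 
   s12   s14  s12 
 * s13   s12  s13 
   s14   s13  s14 
(> = start, * = accepting)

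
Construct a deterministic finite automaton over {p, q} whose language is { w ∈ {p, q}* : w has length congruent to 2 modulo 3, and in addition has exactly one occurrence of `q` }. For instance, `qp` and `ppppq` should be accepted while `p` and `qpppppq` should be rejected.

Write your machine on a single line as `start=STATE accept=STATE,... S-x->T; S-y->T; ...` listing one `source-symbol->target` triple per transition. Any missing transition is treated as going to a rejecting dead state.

Run two small machines in parallel and take their product. The first has 3 states tracking the input length modulo 3; the second has 3 states tracking the count of `q`s, saturating at 2. A product state is a pair (one from each), accepting exactly when both do.
A 9-state machine:
        p   q  
>  s0   s1  s2 
   s1   s3  s4 
   s2   s4  s5 
   s3   s0  s6 
 * s4   s6  s7 
   s5   s7  s7 
   s6   s2  s8 
   s7   s8  s8 
   s8   s5  s5 
(> = start, * = accepting)

start=s0; accept=s4; s0-p->s1; s0-q->s2; s1-p->s3; s1-q->s4; s2-p->s4; s2-q->s5; s3-p->s0; s3-q->s6; s4-p->s6; s4-q->s7; s5-p->s7; s5-q->s7; s6-p->s2; s6-q->s8; s7-p->s8; s7-q->s8; s8-p->s5; s8-q->s5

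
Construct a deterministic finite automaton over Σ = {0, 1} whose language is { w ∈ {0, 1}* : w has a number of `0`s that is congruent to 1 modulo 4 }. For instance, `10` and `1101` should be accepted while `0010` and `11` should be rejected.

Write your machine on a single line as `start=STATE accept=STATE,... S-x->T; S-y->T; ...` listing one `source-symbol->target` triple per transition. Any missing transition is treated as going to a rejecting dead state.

start=s0; accept=s1; s0-0->s1; s0-1->s0; s1-0->s2; s1-1->s1; s2-0->s3; s2-1->s2; s3-0->s0; s3-1->s3

Keep the running count of `0`s modulo 4: each `0` advances along the cycle s0 → s1 → s2 → s3 → s0 while other symbols loop. Accept at s1.
        0   1  
>  s0   s1  s0 
 * s1   s2  s1 
   s2   s3  s2 
   s3   s0  s3 
(> = start, * = accepting)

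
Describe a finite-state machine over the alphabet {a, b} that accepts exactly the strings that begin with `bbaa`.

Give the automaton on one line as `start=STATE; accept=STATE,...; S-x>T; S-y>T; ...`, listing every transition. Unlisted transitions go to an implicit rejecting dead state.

Check the first 4 symbols one by one: q0 through q3 record how many have matched `bbaa` so far; any wrong symbol goes to the dead state q5. After all 4 match we enter the accepting sink q4.
        a   b  
>  q0   q5  q1 
   q1   q5  q2 
   q2   q3  q5 
   q3   q4  q5 
 * q4   q4  q4 
   q5   q5  q5 
(> = start, * = accepting)

start=q0; accept=q4; q0-a>q5; q0-b>q1; q1-a>q5; q1-b>q2; q2-a>q3; q2-b>q5; q3-a>q4; q3-b>q5; q4-a>q4; q4-b>q4; q5-a>q5; q5-b>q5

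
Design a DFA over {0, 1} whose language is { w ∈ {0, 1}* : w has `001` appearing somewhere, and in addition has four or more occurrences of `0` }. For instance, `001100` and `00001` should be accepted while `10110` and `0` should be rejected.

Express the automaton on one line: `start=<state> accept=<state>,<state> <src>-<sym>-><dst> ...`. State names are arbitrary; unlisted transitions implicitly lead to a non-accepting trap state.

start=q0 accept=q11,q13 q0-0->q1 q0-1->q0 q1-0->q2 q1-1->q3 q2-0->q4 q2-1->q5 q3-0->q6 q3-1->q3 q4-0->q7 q4-1->q8 q5-0->q8 q5-1->q5 q6-0->q4 q6-1->q9 q7-0->q10 q7-1->q11 q8-0->q11 q8-1->q8 q9-0->q12 q9-1->q9 q10-0->q10 q10-1->q13 q11-0->q13 q11-1->q11 q12-0->q7 q12-1->q14 q13-0->q13 q13-1->q13 q14-0->q15 q14-1->q14 q15-0->q10 q15-1->q16 q16-0->q17 q16-1->q16 q17-0->q10 q17-1->q18 q18-0->q17 q18-1->q18

Run two small machines in parallel and take their product. One (4 states) tracks whether and how much of `001` has been seen; the other (6 states) tracks the count of `0`s, saturating at 5. Each combined state is a pair, one component from each; accept when both components accept.
A 19-state machine:
          0    1  
>  q0     q1   q0 
   q1     q2   q3 
   q2     q4   q5 
   q3     q6   q3 
   q4     q7   q8 
   q5     q8   q5 
   q6     q4   q9 
   q7    q10  q11 
   q8    q11   q8 
   q9    q12   q9 
   q10   q10  q13 
 * q11   q13  q11 
   q12    q7  q14 
 * q13   q13  q13 
   q14   q15  q14 
   q15   q10  q16 
   q16   q17  q16 
   q17   q10  q18 
   q18   q17  q18 
(> = start, * = accepting)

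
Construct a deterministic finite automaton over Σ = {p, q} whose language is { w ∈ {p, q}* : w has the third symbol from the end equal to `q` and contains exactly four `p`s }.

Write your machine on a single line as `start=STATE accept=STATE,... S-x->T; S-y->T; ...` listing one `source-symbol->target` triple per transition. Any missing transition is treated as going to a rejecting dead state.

start=s0; accept=s12,s14,s15,s16; s0-p->s1; s0-q->s0; s1-p->s2; s1-q->s1; s2-p->s3; s2-q->s4; s3-p->s5; s3-q->s6; s4-p->s7; s4-q->s4; s5-p->s8; s5-q->s9; s6-p->s10; s6-q->s11; s7-p->s12; s7-q->s6; s8-p->s8; s8-q->s8; s9-p->s8; s9-q->s13; s10-p->s8; s10-q->s14; s11-p->s15; s11-q->s11; s12-p->s8; s12-q->s9; s13-p->s8; s13-q->s16; s14-p->s8; s14-q->s13; s15-p->s8; s15-q->s14; s16-p->s8; s16-q->s16

Handle the two conditions separately and then intersect. The first has 15 states tracking the last 3 symbols read; the second has 6 states tracking the count of `p`s, saturating at 5. A product state is a pair (one from each), accepting exactly when both do. After merging equivalent states the machine shrinks.
17 states suffice.
          p    q  
>  s0     s1   s0 
   s1     s2   s1 
   s2     s3   s4 
   s3     s5   s6 
   s4     s7   s4 
   s5     s8   s9 
   s6    s10  s11 
   s7    s12   s6 
   s8     s8   s8 
   s9     s8  s13 
   s10    s8  s14 
   s11   s15  s11 
 * s12    s8   s9 
   s13    s8  s16 
 * s14    s8  s13 
 * s15    s8  s14 
 * s16    s8  s16 
(> = start, * = accepting)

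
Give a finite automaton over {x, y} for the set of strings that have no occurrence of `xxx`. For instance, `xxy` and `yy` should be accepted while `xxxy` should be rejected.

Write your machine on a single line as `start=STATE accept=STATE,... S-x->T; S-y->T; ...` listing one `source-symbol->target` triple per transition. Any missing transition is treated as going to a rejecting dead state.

Track partial matches of the forbidden pattern `xxx`. State q3 is a dead state reached once `xxx` has occurred; every other state accepts. q0 means no part of `xxx` is currently matched.
        x   y  
>* q0   q1  q0 
 * q1   q2  q0 
 * q2   q3  q0 
   q3   q3  q3 
(> = start, * = accepting)

start=q0; accept=q0,q1,q2; q0-x->q1; q0-y->q0; q1-x->q2; q1-y->q0; q2-x->q3; q2-y->q0; q3-x->q3; q3-y->q3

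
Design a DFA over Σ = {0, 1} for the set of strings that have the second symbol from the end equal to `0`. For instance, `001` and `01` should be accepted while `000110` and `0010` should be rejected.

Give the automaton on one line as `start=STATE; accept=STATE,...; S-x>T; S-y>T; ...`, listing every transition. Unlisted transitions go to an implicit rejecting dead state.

A DFA must remember the last 2 symbols (since which symbol is second-to-last isn't known until the input ends). Use one state per possible window of the last ≤2 symbols; accept from those whose window starts with `0`.
7 states suffice.
       0  1 
>  A   B  C 
   B   D  E 
   C   F  G 
 * D   D  E 
 * E   F  G 
   F   D  E 
   G   F  G 
(> = start, * = accepting)

start=A; accept=D,E; A-0>B; A-1>C; B-0>D; B-1>E; C-0>F; C-1>G; D-0>D; D-1>E; E-0>F; E-1>G; F-0>D; F-1>E; G-0>F; G-1>G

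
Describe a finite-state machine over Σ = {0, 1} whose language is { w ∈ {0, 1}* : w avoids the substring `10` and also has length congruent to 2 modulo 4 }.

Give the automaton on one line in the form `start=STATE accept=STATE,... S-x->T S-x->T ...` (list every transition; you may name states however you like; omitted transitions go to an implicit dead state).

start=s0 accept=s3,s4 s0-0->s1 s0-1->s2 s1-0->s3 s1-1->s4 s2-0->s5 s2-1->s4 s3-0->s6 s3-1->s7 s4-0->s5 s4-1->s7 s5-0->s5 s5-1->s5 s6-0->s0 s6-1->s8 s7-0->s5 s7-1->s8 s8-0->s5 s8-1->s2

Run two small machines in parallel and take their product. One (3 states) tracks partial matches of the forbidden pattern `10`; the other (4 states) tracks the input length modulo 4. Each combined state is a pair, one component from each; accept when both components accept. After merging equivalent states the machine shrinks.
With 9 states:
        0   1  
>  s0   s1  s2 
   s1   s3  s4 
   s2   s5  s4 
 * s3   s6  s7 
 * s4   s5  s7 
   s5   s5  s5 
   s6   s0  s8 
   s7   s5  s8 
   s8   s5  s2 
(> = start, * = accepting)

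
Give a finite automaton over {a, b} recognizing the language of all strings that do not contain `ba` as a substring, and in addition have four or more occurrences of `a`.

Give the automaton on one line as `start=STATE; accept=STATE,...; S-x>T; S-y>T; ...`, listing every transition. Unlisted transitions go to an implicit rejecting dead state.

start=q0; accept=q5,q6; q0-a>q1; q0-b>q2; q1-a>q3; q1-b>q2; q2-a>q2; q2-b>q2; q3-a>q4; q3-b>q2; q4-a>q5; q4-b>q2; q5-a>q5; q5-b>q6; q6-a>q2; q6-b>q6

Build one automaton per condition and run them in lockstep. The first has 3 states tracking partial matches of the forbidden pattern `ba`; the second has 6 states tracking the count of `a`s, saturating at 5. A product state is a pair (one from each), accepting exactly when both do. Minimizing collapses redundant product states.
With 7 states:
        a   b  
>  q0   q1  q2 
   q1   q3  q2 
   q2   q2  q2 
   q3   q4  q2 
   q4   q5  q2 
 * q5   q5  q6 
 * q6   q2  q6 
(> = start, * = accepting)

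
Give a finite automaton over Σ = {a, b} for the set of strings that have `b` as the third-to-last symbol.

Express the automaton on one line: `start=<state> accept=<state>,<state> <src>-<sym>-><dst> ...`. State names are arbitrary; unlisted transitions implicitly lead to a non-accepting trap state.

Because acceptance depends on a position counted from the end, the machine has to buffer the most recent 3 symbols. Make each state the string of the last up-to-3 symbols read; on input `x` shift the window left and append `x`. Accept when the buffered window has length 3 and begins with `b`.
A 15-state machine:
          a    b  
>  S0     S1   S2 
   S1     S3   S4 
   S2     S5   S6 
   S3     S7   S8 
   S4     S9  S10 
   S5    S11  S12 
   S6    S13  S14 
   S7     S7   S8 
   S8     S9  S10 
   S9    S11  S12 
   S10   S13  S14 
 * S11    S7   S8 
 * S12    S9  S10 
 * S13   S11  S12 
 * S14   S13  S14 
(> = start, * = accepting)

start=S0 accept=S11,S12,S13,S14 S0-a->S1 S0-b->S2 S1-a->S3 S1-b->S4 S2-a->S5 S2-b->S6 S3-a->S7 S3-b->S8 S4-a->S9 S4-b->S10 S5-a->S11 S5-b->S12 S6-a->S13 S6-b->S14 S7-a->S7 S7-b->S8 S8-a->S9 S8-b->S10 S9-a->S11 S9-b->S12 S10-a->S13 S10-b->S14 S11-a->S7 S11-b->S8 S12-a->S9 S12-b->S10 S13-a->S11 S13-b->S12 S14-a->S13 S14-b->S14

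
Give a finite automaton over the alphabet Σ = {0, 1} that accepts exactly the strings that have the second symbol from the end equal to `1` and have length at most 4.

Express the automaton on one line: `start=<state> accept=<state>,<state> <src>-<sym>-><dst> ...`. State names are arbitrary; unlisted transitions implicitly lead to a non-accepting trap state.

Run two small machines in parallel and take their product. One (7 states) tracks the last 2 symbols read; the other (6 states) tracks the input length, saturating at 5. Each combined state is a pair, one component from each; accept when both components accept.
With 19 states:
          0    1  
>  q0     q1   q2 
   q1     q3   q4 
   q2     q5   q6 
   q3     q7   q8 
   q4     q9  q10 
 * q5     q7   q8 
 * q6     q9  q10 
   q7    q11  q12 
   q8    q13  q14 
 * q9    q11  q12 
 * q10   q13  q14 
   q11   q15  q16 
   q12   q17  q18 
 * q13   q15  q16 
 * q14   q17  q18 
   q15   q15  q16 
   q16   q17  q18 
   q17   q15  q16 
   q18   q17  q18 
(> = start, * = accepting)

start=q0 accept=q5,q6,q9,q10,q13,q14 q0-0->q1 q0-1->q2 q1-0->q3 q1-1->q4 q2-0->q5 q2-1->q6 q3-0->q7 q3-1->q8 q4-0->q9 q4-1->q10 q5-0->q7 q5-1->q8 q6-0->q9 q6-1->q10 q7-0->q11 q7-1->q12 q8-0->q13 q8-1->q14 q9-0->q11 q9-1->q12 q10-0->q13 q10-1->q14 q11-0->q15 q11-1->q16 q12-0->q17 q12-1->q18 q13-0->q15 q13-1->q16 q14-0->q17 q14-1->q18 q15-0->q15 q15-1->q16 q16-0->q17 q16-1->q18 q17-0->q15 q17-1->q16 q18-0->q17 q18-1->q18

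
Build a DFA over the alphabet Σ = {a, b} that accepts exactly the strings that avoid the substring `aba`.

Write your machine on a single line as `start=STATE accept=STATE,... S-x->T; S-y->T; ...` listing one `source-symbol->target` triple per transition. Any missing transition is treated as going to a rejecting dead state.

This is the complement of 'contains `aba`'. Use the same substring-matching states — q0 through q3 holding how much of `aba` has just been matched — but flip the accepting set: everything except the trap q3 accepts.
A 4-state machine:
        a   b  
>* q0   q1  q0 
 * q1   q1  q2 
 * q2   q3  q0 
   q3   q3  q3 
(> = start, * = accepting)

start=q0; accept=q0,q1,q2; q0-a->q1; q0-b->q0; q1-a->q1; q1-b->q2; q2-a->q3; q2-b->q0; q3-a->q3; q3-b->q3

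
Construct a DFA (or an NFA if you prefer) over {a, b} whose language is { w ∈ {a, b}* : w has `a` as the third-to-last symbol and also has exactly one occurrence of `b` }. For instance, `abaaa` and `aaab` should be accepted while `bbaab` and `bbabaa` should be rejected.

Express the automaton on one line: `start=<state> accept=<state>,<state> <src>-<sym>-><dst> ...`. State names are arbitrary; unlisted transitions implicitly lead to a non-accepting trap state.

start=s0 accept=s7,s8,s10 s0-a->s1 s0-b->s2 s1-a->s3 s1-b->s4 s2-a->s5 s2-b->s6 s3-a->s3 s3-b->s7 s4-a->s8 s4-b->s6 s5-a->s9 s5-b->s6 s6-a->s6 s6-b->s6 s7-a->s8 s7-b->s6 s8-a->s9 s8-b->s6 s9-a->s10 s9-b->s6 s10-a->s10 s10-b->s6

Build one automaton per condition and run them in lockstep. One (15 states) tracks the last 3 symbols read; the other (3 states) tracks the count of `b`s, saturating at 2. Each combined state is a pair, one component from each; accept when both components accept. Minimizing collapses redundant product states.
With 11 states:
          a    b  
>  s0     s1   s2 
   s1     s3   s4 
   s2     s5   s6 
   s3     s3   s7 
   s4     s8   s6 
   s5     s9   s6 
   s6     s6   s6 
 * s7     s8   s6 
 * s8     s9   s6 
   s9    s10   s6 
 * s10   s10   s6 
(> = start, * = accepting)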